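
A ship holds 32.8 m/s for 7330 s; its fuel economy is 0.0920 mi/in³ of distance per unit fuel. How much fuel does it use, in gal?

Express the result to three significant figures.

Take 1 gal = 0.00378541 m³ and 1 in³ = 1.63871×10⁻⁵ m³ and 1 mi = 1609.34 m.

7.03 gal

d = v × t = 32.8 × 7330 = 240424 m
0.0920 mi/in³ → 9.03511×10⁶ m/m³
V = d / (distance per unit fuel) = 240424 / 9.03511×10⁶ = 0.02661 m³
In gal: 0.02661 / 0.00378541 = 7.02962 gal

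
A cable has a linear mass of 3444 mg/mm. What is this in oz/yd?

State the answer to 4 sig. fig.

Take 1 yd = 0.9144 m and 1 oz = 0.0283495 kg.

3444 mg/mm × 10⁻⁶ kg/mg ÷ 0.001 m/mm = 3.444 kg/m
3.444 kg/m ÷ 0.0283495 kg/oz × 0.9144 m/yd = 111.085 oz/yd

111.1 oz/yd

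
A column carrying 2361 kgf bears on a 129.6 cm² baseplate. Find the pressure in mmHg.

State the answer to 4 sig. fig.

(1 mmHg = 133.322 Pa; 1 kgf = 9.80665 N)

2361 kgf × 9.80665 = 23153.5 N
129.6 cm² × 0.0001 = 0.01296 m²
P = F / A = 23153.5 N / 0.01296 m² = 1.78654×10⁶ Pa
1.78654×10⁶ Pa ÷ (133.322 Pa/mmHg) = 13400.2 mmHg

1.340×10⁴ mmHg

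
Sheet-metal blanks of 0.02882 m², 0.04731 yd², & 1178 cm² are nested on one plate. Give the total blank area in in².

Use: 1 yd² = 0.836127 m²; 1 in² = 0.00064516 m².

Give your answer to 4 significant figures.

0.02882 m² (already m²)
0.04731 yd² × 0.836127 = 0.0395572 m²
1178 cm² × 0.0001 = 0.1178 m²
Total: 0.02882 + 0.0395572 + 0.1178 = 0.186177 m²
In in²: 0.186177 / 0.00064516 = 288.575 in²

288.6 in²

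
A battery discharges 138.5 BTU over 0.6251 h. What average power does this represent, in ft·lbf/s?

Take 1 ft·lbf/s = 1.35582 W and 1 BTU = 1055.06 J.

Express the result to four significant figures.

138.5 BTU × 1055.06 → 146126 J
0.6251 h × 3600 → 2250.36 s
P = E / t = 146126 J / 2250.36 s = 64.9345 W
64.9345 W ÷ (1.35582 W/ft·lbf/s) = 47.8932 ft·lbf/s

47.89 ft·lbf/s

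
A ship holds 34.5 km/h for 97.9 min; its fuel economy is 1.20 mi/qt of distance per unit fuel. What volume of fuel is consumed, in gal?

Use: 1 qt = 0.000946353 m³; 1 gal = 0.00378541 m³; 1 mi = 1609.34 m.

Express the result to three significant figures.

34.5 km/h → 9.58333 m/s
97.9 min → 5874 s
d = v × t = 9.58333 × 5874 = 56292.5 m
1.20 mi/qt → 2.04068×10⁶ m/m³
V = d / (distance per unit fuel) = 56292.5 / 2.04068×10⁶ = 0.0275852 m³
In gal: 0.0275852 / 0.00378541 = 7.28724 gal

7.29 gal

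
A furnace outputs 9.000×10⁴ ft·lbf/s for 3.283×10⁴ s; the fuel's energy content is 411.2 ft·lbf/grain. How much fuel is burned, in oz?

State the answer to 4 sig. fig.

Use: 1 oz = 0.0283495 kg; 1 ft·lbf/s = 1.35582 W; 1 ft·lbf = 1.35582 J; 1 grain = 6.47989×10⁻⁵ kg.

1.642×10⁴ oz

9.000×10⁴ ft·lbf/s → 122024 W
E = P × t = 122024 × 32830 = 4.00605×10⁹ J
411.2 ft·lbf/grain → 8.60374×10⁶ J/kg
m = E / e_s = 4.00605×10⁹ / 8.60374×10⁶ = 465.617 kg
In oz: 465.617 / 0.0283495 = 16424.2 oz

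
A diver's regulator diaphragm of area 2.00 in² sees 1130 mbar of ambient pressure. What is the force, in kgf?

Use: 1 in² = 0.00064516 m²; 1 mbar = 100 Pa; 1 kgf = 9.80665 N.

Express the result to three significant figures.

1130 mbar × 100 = 113000 Pa
2.00 in² × 0.00064516 = 0.00129032 m²
F = P × A = 113000 Pa × 0.00129032 m² = 145.806 N
145.806 N ÷ (9.80665 N/kgf) = 14.8681 kgf

14.9 kgf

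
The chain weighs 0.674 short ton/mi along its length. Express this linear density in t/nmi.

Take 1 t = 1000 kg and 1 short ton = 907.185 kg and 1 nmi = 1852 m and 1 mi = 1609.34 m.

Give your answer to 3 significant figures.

0.704 t/nmi

0.674 short ton/mi × 907.185 kg/short ton ÷ 1609.34 m/mi = 0.379934 kg/m
0.379934 kg/m ÷ 1000 kg/t × 1852 m/nmi = 0.703638 t/nmi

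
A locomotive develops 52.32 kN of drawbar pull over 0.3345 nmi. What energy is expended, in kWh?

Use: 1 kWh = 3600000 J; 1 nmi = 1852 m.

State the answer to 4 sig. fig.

9.003 kWh

52.32 kN × 1000 → 52320 N
0.3345 nmi × 1852 → 619.494 m
W = F × d = 52320 N × 619.494 m = 3.24119×10⁷ J
3.24119×10⁷ J ÷ (3600000 J/kWh) = 9.00331 kWh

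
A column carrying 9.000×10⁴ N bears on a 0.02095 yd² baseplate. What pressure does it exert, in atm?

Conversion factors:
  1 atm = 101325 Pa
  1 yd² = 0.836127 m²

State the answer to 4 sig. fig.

50.71 atm

0.02095 yd² × 0.836127 → 0.0175169 m²
P = F / A = 90000 N / 0.0175169 m² = 5.1379×10⁶ Pa
5.1379×10⁶ Pa ÷ (101325 Pa/atm) = 50.7071 atm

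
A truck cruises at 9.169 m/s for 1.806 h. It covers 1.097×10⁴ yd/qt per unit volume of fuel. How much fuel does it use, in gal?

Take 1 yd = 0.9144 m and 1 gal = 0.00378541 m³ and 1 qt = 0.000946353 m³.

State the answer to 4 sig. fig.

1.486 gal

1.806 h → 6501.6 s
d = v × t = 9.169 × 6501.6 = 59613.2 m
1.097×10⁴ yd/qt → 1.05996×10⁷ m/m³
V = d / (distance per unit fuel) = 59613.2 / 1.05996×10⁷ = 0.0056241 m³
In gal: 0.0056241 / 0.00378541 = 1.48573 gal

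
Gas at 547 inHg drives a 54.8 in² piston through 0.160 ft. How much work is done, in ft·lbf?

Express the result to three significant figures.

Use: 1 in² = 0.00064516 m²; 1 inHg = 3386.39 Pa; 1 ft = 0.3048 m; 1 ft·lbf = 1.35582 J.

2360 ft·lbf

547 inHg → 1.85236×10⁶ Pa
54.8 in² → 0.0353548 m²
F = P × A = 1.85236×10⁶ × 0.0353548 = 65489.8 N
0.160 ft → 0.048768 m
W = F × d = 65489.8 × 0.048768 = 3193.81 J
In ft·lbf: 3193.81 / 1.35582 = 2355.63 ft·lbf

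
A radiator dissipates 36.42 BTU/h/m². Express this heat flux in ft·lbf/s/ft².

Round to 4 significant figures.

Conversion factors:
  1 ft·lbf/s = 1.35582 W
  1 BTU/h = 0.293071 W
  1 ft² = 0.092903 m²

0.7314 ft·lbf/s/ft²

36.42 BTU/h/m² × 0.293071 W/BTU/h = 10.6736 W/m²
10.6736 W/m² ÷ 1.35582 W/ft·lbf/s × 0.092903 m²/ft² = 0.731372 ft·lbf/s/ft²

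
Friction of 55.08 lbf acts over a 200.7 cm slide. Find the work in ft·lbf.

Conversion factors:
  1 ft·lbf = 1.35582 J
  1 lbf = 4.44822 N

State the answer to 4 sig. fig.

362.7 ft·lbf

55.08 lbf × 4.44822 = 245.008 N
200.7 cm × 0.01 = 2.007 m
W = F × d = 245.008 N × 2.007 m = 491.731 J
491.731 J ÷ (1.35582 J/ft·lbf) = 362.682 ft·lbf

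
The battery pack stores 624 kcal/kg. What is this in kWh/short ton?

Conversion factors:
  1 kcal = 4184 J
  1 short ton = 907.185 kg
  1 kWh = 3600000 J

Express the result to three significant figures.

658 kWh/short ton

624 kcal/kg × 4184 J/kcal = 2.61082×10⁶ J/kg
2.61082×10⁶ J/kg ÷ 3600000 J/kWh × 907.185 kg/short ton = 657.916 kWh/short ton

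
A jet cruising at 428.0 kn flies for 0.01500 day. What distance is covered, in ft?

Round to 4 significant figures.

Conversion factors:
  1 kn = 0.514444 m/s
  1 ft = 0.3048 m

9.362×10⁵ ft

428.0 kn × 0.514444 = 220.182 m/s
0.01500 day × 86400 = 1296 s
d = v × t = 220.182 m/s × 1296 s = 285356 m
285356 m ÷ (0.3048 m/ft) = 936207 ft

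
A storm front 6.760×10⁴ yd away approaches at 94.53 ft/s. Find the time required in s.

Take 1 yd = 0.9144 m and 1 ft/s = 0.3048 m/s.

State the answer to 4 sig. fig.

6.760×10⁴ yd × 0.9144 = 61813.4 m
94.53 ft/s × 0.3048 = 28.8127 m/s
t = d / v = 61813.4 m / 28.8127 m/s = 2145.35 s

2145 s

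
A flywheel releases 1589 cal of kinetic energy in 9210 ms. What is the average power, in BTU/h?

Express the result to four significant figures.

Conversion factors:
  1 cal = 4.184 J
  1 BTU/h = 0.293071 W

1589 cal × 4.184 = 6648.38 J
9210 ms × 0.001 = 9.21 s
P = E / t = 6648.38 J / 9.21 s = 721.865 W
721.865 W ÷ (0.293071 W/BTU/h) = 2463.11 BTU/h

2463 BTU/h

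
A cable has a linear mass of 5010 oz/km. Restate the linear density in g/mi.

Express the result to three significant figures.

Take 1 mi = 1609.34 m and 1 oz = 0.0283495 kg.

5010 oz/km × 0.0283495 kg/oz ÷ 1000 m/km = 0.142031 kg/m
0.142031 kg/m ÷ 0.001 kg/g × 1609.34 m/mi = 228576 g/mi

2.29×10⁵ g/mi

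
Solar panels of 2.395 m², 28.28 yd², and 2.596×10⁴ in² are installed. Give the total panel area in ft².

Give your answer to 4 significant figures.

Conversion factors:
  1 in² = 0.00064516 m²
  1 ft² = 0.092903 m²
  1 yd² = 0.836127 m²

2.395 m² (already m²)
28.28 yd² × 0.836127 = 23.6457 m²
2.596×10⁴ in² × 0.00064516 = 16.7484 m²
Total: 2.395 + 23.6457 + 16.7484 = 42.7891 m²
In ft²: 42.7891 / 0.092903 = 460.578 ft²

460.6 ft²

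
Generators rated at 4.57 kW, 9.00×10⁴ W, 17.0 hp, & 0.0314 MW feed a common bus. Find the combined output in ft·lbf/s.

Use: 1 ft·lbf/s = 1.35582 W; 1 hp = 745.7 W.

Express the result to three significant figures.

4.57 kW × 1000 = 4570 W
9.00×10⁴ W (already W)
17.0 hp × 745.7 = 12676.9 W
0.0314 MW × 1000000 = 31400 W
Total: 4570 + 90000 + 12676.9 + 31400 = 138647 W
In ft·lbf/s: 138647 / 1.35582 = 102261 ft·lbf/s

1.02×10⁵ ft·lbf/s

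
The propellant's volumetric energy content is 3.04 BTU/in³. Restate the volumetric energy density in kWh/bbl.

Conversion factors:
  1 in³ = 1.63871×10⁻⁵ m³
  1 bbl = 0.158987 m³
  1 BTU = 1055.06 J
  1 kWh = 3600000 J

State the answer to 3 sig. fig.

8.64 kWh/bbl

3.04 BTU/in³ × 1055.06 J/BTU ÷ 1.63871×10⁻⁵ m³/in³ = 1.95726×10⁸ J/m³
1.95726×10⁸ J/m³ ÷ 3600000 J/kWh × 0.158987 m³/bbl = 8.64386 kWh/bbl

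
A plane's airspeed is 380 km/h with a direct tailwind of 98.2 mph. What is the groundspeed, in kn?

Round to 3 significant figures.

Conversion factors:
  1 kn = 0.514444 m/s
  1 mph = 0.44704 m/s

380 km/h × (1/3.6) = 105.556 m/s
98.2 mph × 0.44704 = 43.8993 m/s
Total: 105.556 + 43.8993 = 149.455 m/s
In kn: 149.455 / 0.514444 = 290.518 kn

291 kn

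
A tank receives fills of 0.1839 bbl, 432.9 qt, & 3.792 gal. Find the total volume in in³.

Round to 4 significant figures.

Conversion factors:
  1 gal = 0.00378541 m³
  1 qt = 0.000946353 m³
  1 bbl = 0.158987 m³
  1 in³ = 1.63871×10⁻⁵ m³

0.1839 bbl × 0.158987 = 0.0292377 m³
432.9 qt × 0.000946353 = 0.409676 m³
3.792 gal × 0.00378541 = 0.0143543 m³
Combined: 0.0292377 + 0.409676 + 0.0143543 = 0.453268 m³
In in³: 0.453268 / 1.63871×10⁻⁵ = 27660 in³

2.766×10⁴ in³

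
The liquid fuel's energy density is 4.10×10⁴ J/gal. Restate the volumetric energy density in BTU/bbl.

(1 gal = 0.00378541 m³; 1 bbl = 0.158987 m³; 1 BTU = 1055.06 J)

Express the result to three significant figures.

1630 BTU/bbl

4.10×10⁴ J/gal ÷ 0.00378541 m³/gal = 1.08311×10⁷ J/m³
1.08311×10⁷ J/m³ ÷ 1055.06 J/BTU × 0.158987 m³/bbl = 1632.14 BTU/bbl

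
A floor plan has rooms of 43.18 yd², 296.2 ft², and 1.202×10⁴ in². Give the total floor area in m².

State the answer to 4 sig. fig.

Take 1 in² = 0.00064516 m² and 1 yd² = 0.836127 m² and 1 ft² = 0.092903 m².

43.18 yd² × 0.836127 = 36.104 m²
296.2 ft² × 0.092903 = 27.5179 m²
1.202×10⁴ in² × 0.00064516 = 7.75482 m²
Combined: 36.104 + 27.5179 + 7.75482 = 71.3767 m²

71.38 m²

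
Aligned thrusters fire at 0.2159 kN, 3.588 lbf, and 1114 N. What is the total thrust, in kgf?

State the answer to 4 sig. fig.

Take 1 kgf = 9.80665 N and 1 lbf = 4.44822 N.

137.2 kgf

0.2159 kN × 1000 = 215.9 N
3.588 lbf × 4.44822 = 15.9602 N
1114 N (already N)
Combined: 215.9 + 15.9602 + 1114 = 1345.86 N
In kgf: 1345.86 / 9.80665 = 137.24 kgf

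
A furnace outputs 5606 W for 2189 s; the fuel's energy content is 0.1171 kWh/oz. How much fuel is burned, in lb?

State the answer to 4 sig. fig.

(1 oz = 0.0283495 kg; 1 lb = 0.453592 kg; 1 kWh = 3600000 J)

1.819 lb

E = P × t = 5606 × 2189 = 1.22715×10⁷ J
0.1171 kWh/oz → 1.48701×10⁷ J/kg
m = E / e_s = 1.22715×10⁷ / 1.48701×10⁷ = 0.825247 kg
In lb: 0.825247 / 0.453592 = 1.81936 lb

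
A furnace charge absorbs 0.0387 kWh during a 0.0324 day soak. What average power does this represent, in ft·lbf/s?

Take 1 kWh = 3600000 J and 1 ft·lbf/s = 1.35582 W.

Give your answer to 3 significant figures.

36.7 ft·lbf/s

0.0387 kWh × 3600000 = 139320 J
0.0324 day × 86400 = 2799.36 s
P = E / t = 139320 J / 2799.36 s = 49.7685 W
49.7685 W ÷ (1.35582 W/ft·lbf/s) = 36.7073 ft·lbf/s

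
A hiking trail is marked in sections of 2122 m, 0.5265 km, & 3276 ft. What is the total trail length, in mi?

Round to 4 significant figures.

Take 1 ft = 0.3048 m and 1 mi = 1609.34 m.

2122 m (already m)
0.5265 km × 1000 = 526.5 m
3276 ft × 0.3048 = 998.525 m
Total: 2122 + 526.5 + 998.525 = 3647.02 m
In mi: 3647.02 / 1609.34 = 2.26616 mi

2.266 mi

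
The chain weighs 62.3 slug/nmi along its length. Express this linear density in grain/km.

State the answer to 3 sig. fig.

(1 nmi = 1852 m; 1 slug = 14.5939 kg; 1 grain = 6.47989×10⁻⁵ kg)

7.58×10⁶ grain/km

62.3 slug/nmi × 14.5939 kg/slug ÷ 1852 m/nmi = 0.490929 kg/m
0.490929 kg/m ÷ 6.47989×10⁻⁵ kg/grain × 1000 m/km = 7.57619×10⁶ grain/km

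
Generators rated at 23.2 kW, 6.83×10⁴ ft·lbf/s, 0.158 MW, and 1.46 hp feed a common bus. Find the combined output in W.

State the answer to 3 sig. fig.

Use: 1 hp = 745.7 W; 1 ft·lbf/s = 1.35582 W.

2.75×10⁵ W

23.2 kW × 1000 = 23200 W
6.83×10⁴ ft·lbf/s × 1.35582 = 92602.5 W
0.158 MW × 1000000 = 158000 W
1.46 hp × 745.7 = 1088.72 W
Total: 23200 + 92602.5 + 158000 + 1088.72 = 274891 W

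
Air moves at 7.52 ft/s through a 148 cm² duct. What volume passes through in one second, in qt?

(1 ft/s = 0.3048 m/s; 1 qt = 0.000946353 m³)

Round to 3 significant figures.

35.8 qt

7.52 ft/s × 0.3048 → 2.2921 m/s
148 cm² × 0.0001 → 0.0148 m²
V = v × A × t = 2.2921 m/s × 0.0148 m² × 1 s = 0.0339231 m³
0.0339231 m³ ÷ (0.000946353 m³/qt) = 35.8461 qt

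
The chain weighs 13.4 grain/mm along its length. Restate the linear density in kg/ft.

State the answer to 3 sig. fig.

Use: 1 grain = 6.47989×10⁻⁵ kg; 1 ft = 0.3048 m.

0.265 kg/ft

13.4 grain/mm × 6.47989×10⁻⁵ kg/grain ÷ 0.001 m/mm = 0.868305 kg/m
0.868305 kg/m × 0.3048 m/ft = 0.264659 kg/ft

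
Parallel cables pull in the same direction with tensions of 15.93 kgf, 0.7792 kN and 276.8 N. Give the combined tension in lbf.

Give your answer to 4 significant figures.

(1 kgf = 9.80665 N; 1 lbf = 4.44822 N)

15.93 kgf × 9.80665 = 156.22 N
0.7792 kN × 1000 = 779.2 N
276.8 N (already N)
Total: 156.22 + 779.2 + 276.8 = 1212.22 N
In lbf: 1212.22 / 4.44822 = 272.518 lbf

272.5 lbf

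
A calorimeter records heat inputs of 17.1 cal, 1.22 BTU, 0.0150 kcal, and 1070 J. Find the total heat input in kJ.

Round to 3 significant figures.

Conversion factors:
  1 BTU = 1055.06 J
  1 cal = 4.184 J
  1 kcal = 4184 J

17.1 cal × 4.184 = 71.5464 J
1.22 BTU × 1055.06 = 1287.17 J
0.0150 kcal × 4184 = 62.76 J
1070 J (already J)
Total: 71.5464 + 1287.17 + 62.76 + 1070 = 2491.48 J
In kJ: 2491.48 / 1000 = 2.49148 kJ

2.49 kJ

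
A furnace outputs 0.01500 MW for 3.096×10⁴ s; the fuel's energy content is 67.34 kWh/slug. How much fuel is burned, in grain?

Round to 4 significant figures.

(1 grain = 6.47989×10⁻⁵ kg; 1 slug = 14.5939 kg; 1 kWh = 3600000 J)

0.01500 MW → 15000 W
E = P × t = 15000 × 30960 = 4.644×10⁸ J
67.34 kWh/slug → 1.66113×10⁷ J/kg
m = E / e_s = 4.644×10⁸ / 1.66113×10⁷ = 27.9569 kg
In grain: 27.9569 / 6.47989×10⁻⁵ = 431441 grain

4.314×10⁵ grain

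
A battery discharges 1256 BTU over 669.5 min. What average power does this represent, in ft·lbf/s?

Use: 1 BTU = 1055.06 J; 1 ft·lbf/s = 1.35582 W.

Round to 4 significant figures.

24.33 ft·lbf/s

1256 BTU × 1055.06 = 1.32516×10⁶ J
669.5 min × 60 = 40170 s
P = E / t = 1.32516×10⁶ J / 40170 s = 32.9888 W
32.9888 W ÷ (1.35582 W/ft·lbf/s) = 24.3313 ft·lbf/s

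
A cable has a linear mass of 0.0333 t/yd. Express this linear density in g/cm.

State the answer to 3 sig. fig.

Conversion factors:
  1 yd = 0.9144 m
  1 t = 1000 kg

0.0333 t/yd × 1000 kg/t ÷ 0.9144 m/yd = 36.4173 kg/m
36.4173 kg/m ÷ 0.001 kg/g × 0.01 m/cm = 364.173 g/cm

364 g/cm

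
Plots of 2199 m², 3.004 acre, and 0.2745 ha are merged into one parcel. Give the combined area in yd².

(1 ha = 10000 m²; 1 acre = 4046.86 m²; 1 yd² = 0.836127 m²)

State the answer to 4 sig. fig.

2199 m² (already m²)
3.004 acre × 4046.86 = 12156.8 m²
0.2745 ha × 10000 = 2745 m²
Combined: 2199 + 12156.8 + 2745 = 17100.8 m²
In yd²: 17100.8 / 0.836127 = 20452.4 yd²

2.045×10⁴ yd²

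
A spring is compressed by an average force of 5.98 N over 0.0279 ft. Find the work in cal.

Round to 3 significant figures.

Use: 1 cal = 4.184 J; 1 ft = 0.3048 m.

0.0279 ft × 0.3048 → 0.00850392 m
W = F × d = 5.98 N × 0.00850392 m = 0.0508534 J
0.0508534 J ÷ (4.184 J/cal) = 0.0121543 cal

0.0122 cal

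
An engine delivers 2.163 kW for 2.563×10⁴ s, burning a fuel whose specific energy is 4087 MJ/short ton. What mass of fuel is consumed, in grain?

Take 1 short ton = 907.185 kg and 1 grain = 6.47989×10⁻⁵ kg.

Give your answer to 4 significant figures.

2.163 kW → 2163 W
E = P × t = 2163 × 25630 = 5.54377×10⁷ J
4087 MJ/short ton → 4.50515×10⁶ J/kg
m = E / e_s = 5.54377×10⁷ / 4.50515×10⁶ = 12.3054 kg
In grain: 12.3054 / 6.47989×10⁻⁵ = 189901 grain

1.899×10⁵ grain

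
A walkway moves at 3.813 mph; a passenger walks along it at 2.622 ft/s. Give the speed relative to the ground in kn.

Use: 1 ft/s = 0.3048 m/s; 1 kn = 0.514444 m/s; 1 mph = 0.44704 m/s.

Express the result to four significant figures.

4.867 kn

3.813 mph × 0.44704 = 1.70456 m/s
2.622 ft/s × 0.3048 = 0.799186 m/s
Combined: 1.70456 + 0.799186 = 2.50375 m/s
In kn: 2.50375 / 0.514444 = 4.8669 kn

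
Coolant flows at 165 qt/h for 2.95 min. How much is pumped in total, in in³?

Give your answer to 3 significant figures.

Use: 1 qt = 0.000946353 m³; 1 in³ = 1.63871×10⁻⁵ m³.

165 qt/h → 4.33745×10⁻⁵ m³/s
2.95 min → 177 s
V = Q × t = 4.33745×10⁻⁵ × 177 = 0.00767729 m³
In in³: 0.00767729 / 1.63871×10⁻⁵ = 468.496 in³

468 in³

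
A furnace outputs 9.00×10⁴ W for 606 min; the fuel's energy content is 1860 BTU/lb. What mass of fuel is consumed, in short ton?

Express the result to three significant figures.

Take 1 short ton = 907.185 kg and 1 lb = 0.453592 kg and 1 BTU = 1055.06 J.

0.834 short ton

606 min → 36360 s
E = P × t = 90000 × 36360 = 3.2724×10⁹ J
1860 BTU/lb → 4.32638×10⁶ J/kg
m = E / e_s = 3.2724×10⁹ / 4.32638×10⁶ = 756.383 kg
In short ton: 756.383 / 907.185 = 0.833769 short ton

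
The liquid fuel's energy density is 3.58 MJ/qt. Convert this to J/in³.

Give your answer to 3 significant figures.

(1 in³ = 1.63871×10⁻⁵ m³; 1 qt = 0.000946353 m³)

3.58 MJ/qt × 1000000 J/MJ ÷ 0.000946353 m³/qt = 3.78294×10⁹ J/m³
3.78294×10⁹ J/m³ × 1.63871×10⁻⁵ m³/in³ = 61991.4 J/in³

6.20×10⁴ J/in³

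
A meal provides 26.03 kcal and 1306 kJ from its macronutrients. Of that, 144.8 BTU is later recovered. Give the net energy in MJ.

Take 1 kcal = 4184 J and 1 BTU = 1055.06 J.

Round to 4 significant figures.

26.03 kcal × 4184 → 108910 J
1306 kJ × 1000 → 1.306×10⁶ J
144.8 BTU × 1055.06 → 152773 J
Net: 108910 + 1.306×10⁶ − 152773 = 1.26214×10⁶ J
In MJ: 1.26214×10⁶ / 1000000 = 1.26214 MJ

1.262 MJ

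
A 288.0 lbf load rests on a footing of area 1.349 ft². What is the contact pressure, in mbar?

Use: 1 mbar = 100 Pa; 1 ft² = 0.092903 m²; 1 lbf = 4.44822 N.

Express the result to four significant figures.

102.2 mbar

288.0 lbf × 4.44822 → 1281.09 N
1.349 ft² × 0.092903 → 0.125326 m²
P = F / A = 1281.09 N / 0.125326 m² = 10222.1 Pa
10222.1 Pa ÷ (100 Pa/mbar) = 102.221 mbar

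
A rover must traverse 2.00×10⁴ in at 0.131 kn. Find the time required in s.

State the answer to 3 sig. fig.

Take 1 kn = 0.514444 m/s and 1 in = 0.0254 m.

7540 s

2.00×10⁴ in × 0.0254 = 508 m
0.131 kn × 0.514444 = 0.0673922 m/s
t = d / v = 508 m / 0.0673922 m/s = 7537.96 s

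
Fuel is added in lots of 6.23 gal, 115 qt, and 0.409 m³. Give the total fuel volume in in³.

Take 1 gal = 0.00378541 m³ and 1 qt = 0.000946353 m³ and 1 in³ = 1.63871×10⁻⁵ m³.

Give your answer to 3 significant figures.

3.30×10⁴ in³

6.23 gal × 0.00378541 = 0.0235831 m³
115 qt × 0.000946353 = 0.108831 m³
0.409 m³ (already m³)
Total: 0.0235831 + 0.108831 + 0.409 = 0.541414 m³
In in³: 0.541414 / 1.63871×10⁻⁵ = 33039 in³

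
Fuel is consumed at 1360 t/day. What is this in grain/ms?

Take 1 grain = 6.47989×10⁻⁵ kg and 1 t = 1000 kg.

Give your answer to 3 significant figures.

243 grain/ms

1360 t/day × 1000 kg/t ÷ 86400 s/day = 15.7407 kg/s
15.7407 kg/s ÷ 6.47989×10⁻⁵ kg/grain × 0.001 s/ms = 242.916 grain/ms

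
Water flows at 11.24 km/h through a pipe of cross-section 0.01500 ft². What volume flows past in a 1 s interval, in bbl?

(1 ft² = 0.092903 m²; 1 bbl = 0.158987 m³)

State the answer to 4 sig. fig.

11.24 km/h × (1/3.6) → 3.12222 m/s
0.01500 ft² × 0.092903 → 0.00139354 m²
V = v × A × t = 3.12222 m/s × 0.00139354 m² × 1 s = 0.00435094 m³
0.00435094 m³ ÷ (0.158987 m³/bbl) = 0.0273666 bbl

0.02737 bbl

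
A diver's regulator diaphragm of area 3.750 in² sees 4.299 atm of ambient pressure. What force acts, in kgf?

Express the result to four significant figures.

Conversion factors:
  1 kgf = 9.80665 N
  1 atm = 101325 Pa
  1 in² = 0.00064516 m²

4.299 atm × 101325 = 435596 Pa
3.750 in² × 0.00064516 = 0.00241935 m²
F = P × A = 435596 Pa × 0.00241935 m² = 1053.86 N
1053.86 N ÷ (9.80665 N/kgf) = 107.464 kgf

107.5 kgf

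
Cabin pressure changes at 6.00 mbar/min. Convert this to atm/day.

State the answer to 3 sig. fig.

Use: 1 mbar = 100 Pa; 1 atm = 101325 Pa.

8.53 atm/day

6.00 mbar/min × 100 Pa/mbar ÷ 60 s/min = 10 Pa/s
10 Pa/s ÷ 101325 Pa/atm × 86400 s/day = 8.52702 atm/day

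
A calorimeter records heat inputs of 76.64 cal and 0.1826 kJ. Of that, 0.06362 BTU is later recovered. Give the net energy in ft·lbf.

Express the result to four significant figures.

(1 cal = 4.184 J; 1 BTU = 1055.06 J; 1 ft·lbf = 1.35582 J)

321.7 ft·lbf

76.64 cal × 4.184 = 320.662 J
0.1826 kJ × 1000 = 182.6 J
0.06362 BTU × 1055.06 = 67.1229 J
Sum: 320.662 + 182.6 − 67.1229 = 436.139 J
In ft·lbf: 436.139 / 1.35582 = 321.679 ft·lbf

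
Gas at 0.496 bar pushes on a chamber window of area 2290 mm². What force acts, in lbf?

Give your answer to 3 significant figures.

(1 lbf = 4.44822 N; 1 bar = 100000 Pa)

25.5 lbf

0.496 bar × 100000 = 49600 Pa
2290 mm² × 10⁻⁶ = 0.00229 m²
F = P × A = 49600 Pa × 0.00229 m² = 113.584 N
113.584 N ÷ (4.44822 N/lbf) = 25.5347 lbf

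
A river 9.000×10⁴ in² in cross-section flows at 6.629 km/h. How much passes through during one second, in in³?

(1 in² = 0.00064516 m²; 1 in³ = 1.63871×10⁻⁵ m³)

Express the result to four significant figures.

6.629 km/h × (1/3.6) = 1.84139 m/s
9.000×10⁴ in² × 0.00064516 = 58.0644 m²
V = v × A × t = 1.84139 m/s × 58.0644 m² × 1 s = 106.919 m³
106.919 m³ ÷ (1.63871×10⁻⁵ m³/in³) = 6.52458×10⁶ in³

6.525×10⁶ in³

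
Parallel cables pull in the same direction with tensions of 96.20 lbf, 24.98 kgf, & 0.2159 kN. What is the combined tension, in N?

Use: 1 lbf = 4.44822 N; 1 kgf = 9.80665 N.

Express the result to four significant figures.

888.8 N

96.20 lbf × 4.44822 = 427.919 N
24.98 kgf × 9.80665 = 244.97 N
0.2159 kN × 1000 = 215.9 N
Total: 427.919 + 244.97 + 215.9 = 888.789 N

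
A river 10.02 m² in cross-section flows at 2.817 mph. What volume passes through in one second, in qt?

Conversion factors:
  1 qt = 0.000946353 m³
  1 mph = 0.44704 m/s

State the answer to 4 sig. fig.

2.817 mph × 0.44704 → 1.25931 m/s
V = v × A × t = 1.25931 m/s × 10.02 m² × 1 s = 12.6183 m³
12.6183 m³ ÷ (0.000946353 m³/qt) = 13333.6 qt

1.333×10⁴ qt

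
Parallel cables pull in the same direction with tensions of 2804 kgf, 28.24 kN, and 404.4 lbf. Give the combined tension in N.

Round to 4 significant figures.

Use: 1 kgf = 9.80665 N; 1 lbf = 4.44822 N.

2804 kgf × 9.80665 = 27497.8 N
28.24 kN × 1000 = 28240 N
404.4 lbf × 4.44822 = 1798.86 N
Sum: 27497.8 + 28240 + 1798.86 = 57536.7 N

5.754×10⁴ N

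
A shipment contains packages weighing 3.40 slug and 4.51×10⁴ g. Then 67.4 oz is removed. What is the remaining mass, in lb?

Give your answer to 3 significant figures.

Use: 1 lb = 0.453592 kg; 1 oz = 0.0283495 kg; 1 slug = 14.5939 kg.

205 lb

3.40 slug × 14.5939 → 49.6193 kg
4.51×10⁴ g × 0.001 → 45.1 kg
67.4 oz × 0.0283495 → 1.91076 kg
Sum: 49.6193 + 45.1 − 1.91076 = 92.8085 kg
In lb: 92.8085 / 0.453592 = 204.608 lb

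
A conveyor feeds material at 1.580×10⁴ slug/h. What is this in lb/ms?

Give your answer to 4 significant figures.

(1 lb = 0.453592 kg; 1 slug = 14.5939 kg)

0.1412 lb/ms

1.580×10⁴ slug/h × 14.5939 kg/slug ÷ 3600 s/h = 64.051 kg/s
64.051 kg/s ÷ 0.453592 kg/lb × 0.001 s/ms = 0.141208 lb/ms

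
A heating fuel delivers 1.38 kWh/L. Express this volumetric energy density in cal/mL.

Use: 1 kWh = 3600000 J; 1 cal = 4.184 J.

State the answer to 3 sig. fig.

1190 cal/mL

1.38 kWh/L × 3600000 J/kWh ÷ 0.001 m³/L = 4.968×10⁹ J/m³
4.968×10⁹ J/m³ ÷ 4.184 J/cal × 10⁻⁶ m³/mL = 1187.38 cal/mL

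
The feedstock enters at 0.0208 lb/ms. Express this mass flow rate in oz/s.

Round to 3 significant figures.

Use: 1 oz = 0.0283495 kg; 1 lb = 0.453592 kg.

333 oz/s

0.0208 lb/ms × 0.453592 kg/lb ÷ 0.001 s/ms = 9.43471 kg/s
9.43471 kg/s ÷ 0.0283495 kg/oz = 332.8 oz/s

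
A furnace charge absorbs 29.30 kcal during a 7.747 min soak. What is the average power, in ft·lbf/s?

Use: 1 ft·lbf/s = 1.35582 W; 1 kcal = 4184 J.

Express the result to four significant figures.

29.30 kcal × 4184 → 122591 J
7.747 min × 60 → 464.82 s
P = E / t = 122591 J / 464.82 s = 263.739 W
263.739 W ÷ (1.35582 W/ft·lbf/s) = 194.524 ft·lbf/s

194.5 ft·lbf/s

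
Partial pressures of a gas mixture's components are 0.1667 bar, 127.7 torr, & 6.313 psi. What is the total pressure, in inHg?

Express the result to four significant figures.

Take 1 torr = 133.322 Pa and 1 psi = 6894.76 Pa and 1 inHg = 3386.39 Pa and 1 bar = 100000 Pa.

22.80 inHg

0.1667 bar × 100000 → 16670 Pa
127.7 torr × 133.322 → 17025.2 Pa
6.313 psi × 6894.76 → 43526.6 Pa
Combined: 16670 + 17025.2 + 43526.6 = 77221.8 Pa
In inHg: 77221.8 / 3386.39 = 22.8036 inHg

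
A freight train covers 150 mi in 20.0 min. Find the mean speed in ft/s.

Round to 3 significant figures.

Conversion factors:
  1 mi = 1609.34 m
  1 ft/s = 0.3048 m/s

660 ft/s

150 mi × 1609.34 → 241401 m
20.0 min × 60 → 1200 s
v = d / t = 241401 m / 1200 s = 201.168 m/s
201.168 m/s ÷ (0.3048 m/s/ft/s) = 660 ft/s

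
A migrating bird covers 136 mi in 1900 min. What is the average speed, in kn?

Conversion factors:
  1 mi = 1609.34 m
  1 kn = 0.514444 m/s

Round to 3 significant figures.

3.73 kn

136 mi × 1609.34 = 218870 m
1900 min × 60 = 114000 s
v = d / t = 218870 m / 114000 s = 1.91991 m/s
1.91991 m/s ÷ (0.514444 m/s/kn) = 3.73201 kn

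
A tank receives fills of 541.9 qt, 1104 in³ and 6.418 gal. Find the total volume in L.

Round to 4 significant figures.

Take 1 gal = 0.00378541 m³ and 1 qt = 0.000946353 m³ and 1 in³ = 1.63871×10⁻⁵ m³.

541.9 qt × 0.000946353 = 0.512829 m³
1104 in³ × 1.63871×10⁻⁵ = 0.0180914 m³
6.418 gal × 0.00378541 = 0.0242948 m³
Combined: 0.512829 + 0.0180914 + 0.0242948 = 0.555215 m³
In L: 0.555215 / 0.001 = 555.215 L

555.2 L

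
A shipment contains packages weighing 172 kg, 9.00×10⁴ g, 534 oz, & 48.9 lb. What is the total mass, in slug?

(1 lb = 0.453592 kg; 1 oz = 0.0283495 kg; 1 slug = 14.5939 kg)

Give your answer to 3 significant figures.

20.5 slug

172 kg (already kg)
9.00×10⁴ g × 0.001 = 90 kg
534 oz × 0.0283495 = 15.1386 kg
48.9 lb × 0.453592 = 22.1806 kg
Total: 172 + 90 + 15.1386 + 22.1806 = 299.319 kg
In slug: 299.319 / 14.5939 = 20.5099 slug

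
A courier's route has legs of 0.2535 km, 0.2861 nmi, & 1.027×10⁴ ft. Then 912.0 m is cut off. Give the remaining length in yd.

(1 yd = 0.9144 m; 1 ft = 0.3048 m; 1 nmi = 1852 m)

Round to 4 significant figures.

0.2535 km × 1000 = 253.5 m
0.2861 nmi × 1852 = 529.857 m
1.027×10⁴ ft × 0.3048 = 3130.3 m
912.0 m (already m)
Sum: 253.5 + 529.857 + 3130.3 − 912 = 3001.66 m
In yd: 3001.66 / 0.9144 = 3282.66 yd

3283 yd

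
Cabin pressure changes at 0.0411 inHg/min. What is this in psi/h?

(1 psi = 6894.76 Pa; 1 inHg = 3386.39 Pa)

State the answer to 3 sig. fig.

1.21 psi/h

0.0411 inHg/min × 3386.39 Pa/inHg ÷ 60 s/min = 2.31968 Pa/s
2.31968 Pa/s ÷ 6894.76 Pa/psi × 3600 s/h = 1.21119 psi/h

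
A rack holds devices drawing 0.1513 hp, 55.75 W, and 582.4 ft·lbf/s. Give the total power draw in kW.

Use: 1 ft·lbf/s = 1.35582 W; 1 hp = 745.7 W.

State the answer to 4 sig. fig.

0.9582 kW

0.1513 hp × 745.7 = 112.824 W
55.75 W (already W)
582.4 ft·lbf/s × 1.35582 = 789.63 W
Combined: 112.824 + 55.75 + 789.63 = 958.204 W
In kW: 958.204 / 1000 = 0.958204 kW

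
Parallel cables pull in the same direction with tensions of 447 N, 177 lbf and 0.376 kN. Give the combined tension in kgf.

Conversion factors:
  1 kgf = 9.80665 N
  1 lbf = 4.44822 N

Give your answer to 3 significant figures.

164 kgf

447 N (already N)
177 lbf × 4.44822 = 787.335 N
0.376 kN × 1000 = 376 N
Combined: 447 + 787.335 + 376 = 1610.34 N
In kgf: 1610.34 / 9.80665 = 164.209 kgf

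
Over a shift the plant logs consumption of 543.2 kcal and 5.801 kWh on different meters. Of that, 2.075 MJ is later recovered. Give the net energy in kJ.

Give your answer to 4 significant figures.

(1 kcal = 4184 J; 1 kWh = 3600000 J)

2.108×10⁴ kJ

543.2 kcal × 4184 = 2.27275×10⁶ J
5.801 kWh × 3600000 = 2.08836×10⁷ J
2.075 MJ × 1000000 = 2.075×10⁶ J
Result: 2.27275×10⁶ + 2.08836×10⁷ − 2.075×10⁶ = 2.10814×10⁷ J
In kJ: 2.10814×10⁷ / 1000 = 21081.4 kJ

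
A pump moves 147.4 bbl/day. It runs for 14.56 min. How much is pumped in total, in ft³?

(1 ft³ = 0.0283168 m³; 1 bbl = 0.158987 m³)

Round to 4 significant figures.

147.4 bbl/day → 2.71235×10⁻⁴ m³/s
14.56 min → 873.6 s
V = Q × t = 2.71235×10⁻⁴ × 873.6 = 0.236951 m³
In ft³: 0.236951 / 0.0283168 = 8.36786 ft³

8.368 ft³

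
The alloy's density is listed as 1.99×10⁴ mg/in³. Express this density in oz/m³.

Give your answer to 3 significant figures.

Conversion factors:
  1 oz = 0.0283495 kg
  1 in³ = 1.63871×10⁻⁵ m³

4.28×10⁴ oz/m³

1.99×10⁴ mg/in³ × 10⁻⁶ kg/mg ÷ 1.63871×10⁻⁵ m³/in³ = 1214.37 kg/m³
1214.37 kg/m³ ÷ 0.0283495 kg/oz = 42835.7 oz/m³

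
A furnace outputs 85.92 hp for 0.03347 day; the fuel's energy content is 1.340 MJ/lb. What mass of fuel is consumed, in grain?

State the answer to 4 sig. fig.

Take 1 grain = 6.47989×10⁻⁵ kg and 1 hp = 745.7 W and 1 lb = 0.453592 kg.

85.92 hp → 64070.5 W
0.03347 day → 2891.81 s
E = P × t = 64070.5 × 2891.81 = 1.8528×10⁸ J
1.340 MJ/lb → 2.9542×10⁶ J/kg
m = E / e_s = 1.8528×10⁸ / 2.9542×10⁶ = 62.7175 kg
In grain: 62.7175 / 6.47989×10⁻⁵ = 967879 grain

9.679×10⁵ grain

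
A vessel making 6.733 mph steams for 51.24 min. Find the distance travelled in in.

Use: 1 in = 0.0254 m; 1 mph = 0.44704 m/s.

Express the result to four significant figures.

3.643×10⁵ in

6.733 mph × 0.44704 = 3.00992 m/s
51.24 min × 60 = 3074.4 s
d = v × t = 3.00992 m/s × 3074.4 s = 9253.7 m
9253.7 m ÷ (0.0254 m/in) = 364319 in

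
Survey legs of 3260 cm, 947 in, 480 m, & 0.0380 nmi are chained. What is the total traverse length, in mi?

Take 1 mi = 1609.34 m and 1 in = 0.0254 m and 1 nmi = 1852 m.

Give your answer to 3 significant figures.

3260 cm × 0.01 → 32.6 m
947 in × 0.0254 → 24.0538 m
480 m (already m)
0.0380 nmi × 1852 → 70.376 m
Sum: 32.6 + 24.0538 + 480 + 70.376 = 607.03 m
In mi: 607.03 / 1609.34 = 0.377192 mi

0.377 mi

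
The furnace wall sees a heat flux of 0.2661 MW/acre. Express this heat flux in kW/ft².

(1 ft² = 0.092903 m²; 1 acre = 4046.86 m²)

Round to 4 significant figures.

0.006109 kW/ft²

0.2661 MW/acre × 1000000 W/MW ÷ 4046.86 m²/acre = 65.7547 W/m²
65.7547 W/m² ÷ 1000 W/kW × 0.092903 m²/ft² = 0.00610881 kW/ft²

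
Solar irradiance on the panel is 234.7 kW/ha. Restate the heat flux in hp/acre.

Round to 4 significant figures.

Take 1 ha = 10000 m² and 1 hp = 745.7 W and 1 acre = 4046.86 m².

127.4 hp/acre

234.7 kW/ha × 1000 W/kW ÷ 10000 m²/ha = 23.47 W/m²
23.47 W/m² ÷ 745.7 W/hp × 4046.86 m²/acre = 127.37 hp/acre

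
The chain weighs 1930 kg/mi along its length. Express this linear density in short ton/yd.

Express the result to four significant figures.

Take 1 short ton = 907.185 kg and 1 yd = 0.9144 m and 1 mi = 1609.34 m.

1930 kg/mi ÷ 1609.34 m/mi = 1.19925 kg/m
1.19925 kg/m ÷ 907.185 kg/short ton × 0.9144 m/yd = 0.00120879 short ton/yd

0.001209 short ton/yd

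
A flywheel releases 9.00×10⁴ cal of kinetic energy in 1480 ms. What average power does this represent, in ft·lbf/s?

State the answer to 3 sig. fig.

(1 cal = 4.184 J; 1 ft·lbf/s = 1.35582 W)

1.88×10⁵ ft·lbf/s

9.00×10⁴ cal × 4.184 → 376560 J
1480 ms × 0.001 → 1.48 s
P = E / t = 376560 J / 1.48 s = 254432 W
254432 W ÷ (1.35582 W/ft·lbf/s) = 187659 ft·lbf/s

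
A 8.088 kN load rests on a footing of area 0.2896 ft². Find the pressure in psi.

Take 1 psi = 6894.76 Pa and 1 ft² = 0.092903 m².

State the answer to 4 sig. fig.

8.088 kN × 1000 → 8088 N
0.2896 ft² × 0.092903 → 0.0269047 m²
P = F / A = 8088 N / 0.0269047 m² = 300617 Pa
300617 Pa ÷ (6894.76 Pa/psi) = 43.6008 psi

43.60 psi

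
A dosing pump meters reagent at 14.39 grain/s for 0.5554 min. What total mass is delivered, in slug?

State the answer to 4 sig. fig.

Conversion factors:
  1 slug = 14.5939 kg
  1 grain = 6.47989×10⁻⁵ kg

0.002129 slug

14.39 grain/s → 9.32456×10⁻⁴ kg/s
0.5554 min → 33.324 s
m = ṁ × t = 9.32456×10⁻⁴ × 33.324 = 0.0310732 kg
In slug: 0.0310732 / 14.5939 = 0.00212919 slug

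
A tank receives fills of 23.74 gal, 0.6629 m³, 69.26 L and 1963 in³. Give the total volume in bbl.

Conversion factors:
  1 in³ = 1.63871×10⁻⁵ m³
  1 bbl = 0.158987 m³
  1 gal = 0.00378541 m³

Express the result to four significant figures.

23.74 gal × 0.00378541 = 0.0898656 m³
0.6629 m³ (already m³)
69.26 L × 0.001 = 0.06926 m³
1963 in³ × 1.63871×10⁻⁵ = 0.0321679 m³
Combined: 0.0898656 + 0.6629 + 0.06926 + 0.0321679 = 0.854194 m³
In bbl: 0.854194 / 0.158987 = 5.37273 bbl

5.373 bbl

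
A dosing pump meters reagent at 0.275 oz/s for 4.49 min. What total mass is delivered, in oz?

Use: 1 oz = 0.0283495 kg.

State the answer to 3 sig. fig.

74.1 oz

0.275 oz/s → 0.00779611 kg/s
4.49 min → 269.4 s
m = ṁ × t = 0.00779611 × 269.4 = 2.10027 kg
In oz: 2.10027 / 0.0283495 = 74.0849 oz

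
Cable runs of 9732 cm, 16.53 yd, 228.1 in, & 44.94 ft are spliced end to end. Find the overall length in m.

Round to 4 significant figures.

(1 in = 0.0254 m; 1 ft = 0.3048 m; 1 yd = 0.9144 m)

131.9 m

9732 cm × 0.01 = 97.32 m
16.53 yd × 0.9144 = 15.115 m
228.1 in × 0.0254 = 5.79374 m
44.94 ft × 0.3048 = 13.6977 m
Total: 97.32 + 15.115 + 5.79374 + 13.6977 = 131.926 m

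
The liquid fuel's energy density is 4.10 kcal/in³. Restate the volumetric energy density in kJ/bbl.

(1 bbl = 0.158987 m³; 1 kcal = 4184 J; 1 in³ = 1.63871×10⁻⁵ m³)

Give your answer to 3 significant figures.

1.66×10⁵ kJ/bbl

4.10 kcal/in³ × 4184 J/kcal ÷ 1.63871×10⁻⁵ m³/in³ = 1.04682×10⁹ J/m³
1.04682×10⁹ J/m³ ÷ 1000 J/kJ × 0.158987 m³/bbl = 166431 kJ/bbl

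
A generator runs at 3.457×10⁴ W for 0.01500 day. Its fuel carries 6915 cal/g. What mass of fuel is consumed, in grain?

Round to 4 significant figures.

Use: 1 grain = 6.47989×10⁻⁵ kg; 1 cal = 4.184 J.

0.01500 day → 1296 s
E = P × t = 34570 × 1296 = 4.48027×10⁷ J
6915 cal/g → 2.89324×10⁷ J/kg
m = E / e_s = 4.48027×10⁷ / 2.89324×10⁷ = 1.54853 kg
In grain: 1.54853 / 6.47989×10⁻⁵ = 23897.5 grain

2.390×10⁴ grain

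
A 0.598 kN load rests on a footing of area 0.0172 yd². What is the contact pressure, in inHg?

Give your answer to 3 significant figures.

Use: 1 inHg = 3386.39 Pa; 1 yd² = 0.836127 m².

12.3 inHg

0.598 kN × 1000 → 598 N
0.0172 yd² × 0.836127 → 0.0143814 m²
P = F / A = 598 N / 0.0143814 m² = 41581.5 Pa
41581.5 Pa ÷ (3386.39 Pa/inHg) = 12.279 inHg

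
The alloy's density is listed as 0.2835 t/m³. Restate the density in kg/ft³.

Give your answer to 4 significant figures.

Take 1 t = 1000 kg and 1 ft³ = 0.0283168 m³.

0.2835 t/m³ × 1000 kg/t = 283.5 kg/m³
283.5 kg/m³ × 0.0283168 m³/ft³ = 8.02781 kg/ft³

8.028 kg/ft³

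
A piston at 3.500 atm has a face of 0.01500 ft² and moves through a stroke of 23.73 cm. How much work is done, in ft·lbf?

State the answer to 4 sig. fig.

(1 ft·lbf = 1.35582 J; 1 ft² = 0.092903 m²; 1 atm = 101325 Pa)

3.500 atm → 354638 Pa
0.01500 ft² → 0.00139354 m²
F = P × A = 354638 × 0.00139354 = 494.202 N
23.73 cm → 0.2373 m
W = F × d = 494.202 × 0.2373 = 117.274 J
In ft·lbf: 117.274 / 1.35582 = 86.4967 ft·lbf

86.50 ft·lbf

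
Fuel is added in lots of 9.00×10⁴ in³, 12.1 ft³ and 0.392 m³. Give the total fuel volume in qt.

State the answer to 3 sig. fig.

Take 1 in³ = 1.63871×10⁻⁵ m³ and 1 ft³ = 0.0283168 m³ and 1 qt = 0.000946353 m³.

2330 qt

9.00×10⁴ in³ × 1.63871×10⁻⁵ = 1.47484 m³
12.1 ft³ × 0.0283168 = 0.342633 m³
0.392 m³ (already m³)
Sum: 1.47484 + 0.342633 + 0.392 = 2.20947 m³
In qt: 2.20947 / 0.000946353 = 2334.72 qt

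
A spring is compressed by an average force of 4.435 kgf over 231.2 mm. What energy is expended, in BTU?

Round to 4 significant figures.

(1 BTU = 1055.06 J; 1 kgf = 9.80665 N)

0.009531 BTU

4.435 kgf × 9.80665 = 43.4925 N
231.2 mm × 0.001 = 0.2312 m
W = F × d = 43.4925 N × 0.2312 m = 10.0555 J
10.0555 J ÷ (1055.06 J/BTU) = 0.00953074 BTU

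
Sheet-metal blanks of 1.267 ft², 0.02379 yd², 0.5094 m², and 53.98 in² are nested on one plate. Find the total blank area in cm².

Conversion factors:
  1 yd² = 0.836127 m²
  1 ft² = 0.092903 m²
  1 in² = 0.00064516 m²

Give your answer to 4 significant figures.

6818 cm²

1.267 ft² × 0.092903 → 0.117708 m²
0.02379 yd² × 0.836127 → 0.0198915 m²
0.5094 m² (already m²)
53.98 in² × 0.00064516 → 0.0348257 m²
Combined: 0.117708 + 0.0198915 + 0.5094 + 0.0348257 = 0.681825 m²
In cm²: 0.681825 / 0.0001 = 6818.25 cm²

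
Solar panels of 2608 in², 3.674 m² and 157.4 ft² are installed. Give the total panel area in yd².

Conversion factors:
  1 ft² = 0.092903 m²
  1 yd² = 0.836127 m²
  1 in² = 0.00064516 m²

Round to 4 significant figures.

2608 in² × 0.00064516 = 1.68258 m²
3.674 m² (already m²)
157.4 ft² × 0.092903 = 14.6229 m²
Total: 1.68258 + 3.674 + 14.6229 = 19.9795 m²
In yd²: 19.9795 / 0.836127 = 23.8953 yd²

23.90 yd²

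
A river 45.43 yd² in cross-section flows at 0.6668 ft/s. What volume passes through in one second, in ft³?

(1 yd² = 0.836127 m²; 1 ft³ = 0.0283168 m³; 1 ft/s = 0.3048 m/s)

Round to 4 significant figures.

0.6668 ft/s × 0.3048 = 0.203241 m/s
45.43 yd² × 0.836127 = 37.9852 m²
V = v × A × t = 0.203241 m/s × 37.9852 m² × 1 s = 7.72015 m³
7.72015 m³ ÷ (0.0283168 m³/ft³) = 272.635 ft³

272.6 ft³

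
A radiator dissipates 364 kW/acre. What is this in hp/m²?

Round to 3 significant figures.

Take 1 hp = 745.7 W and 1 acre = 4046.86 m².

0.121 hp/m²

364 kW/acre × 1000 W/kW ÷ 4046.86 m²/acre = 89.9463 W/m²
89.9463 W/m² ÷ 745.7 W/hp = 0.12062 hp/m²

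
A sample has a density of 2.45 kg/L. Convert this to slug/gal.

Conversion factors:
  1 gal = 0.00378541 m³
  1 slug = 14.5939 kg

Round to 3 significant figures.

2.45 kg/L ÷ 0.001 m³/L = 2450 kg/m³
2450 kg/m³ ÷ 14.5939 kg/slug × 0.00378541 m³/gal = 0.635488 slug/gal

0.635 slug/gal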